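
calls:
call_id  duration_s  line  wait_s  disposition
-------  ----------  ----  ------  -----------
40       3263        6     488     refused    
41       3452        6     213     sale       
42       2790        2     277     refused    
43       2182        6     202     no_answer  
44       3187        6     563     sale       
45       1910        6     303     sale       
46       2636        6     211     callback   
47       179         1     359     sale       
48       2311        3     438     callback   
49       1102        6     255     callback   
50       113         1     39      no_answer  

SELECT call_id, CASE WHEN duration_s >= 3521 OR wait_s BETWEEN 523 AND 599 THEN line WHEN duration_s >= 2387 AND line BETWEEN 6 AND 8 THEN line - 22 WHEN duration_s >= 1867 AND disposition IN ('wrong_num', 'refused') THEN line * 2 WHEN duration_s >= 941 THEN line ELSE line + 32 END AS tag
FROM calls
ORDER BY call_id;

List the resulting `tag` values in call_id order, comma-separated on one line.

-16, -16, 4, 6, 6, 6, -16, 33, 3, 6, 33

call_id=40: duration_s >= 2387 AND line BETWEEN 6 AND 8 → -16
call_id=41: duration_s >= 2387 AND line BETWEEN 6 AND 8 → -16
call_id=42: duration_s >= 1867 AND disposition IN ('wrong_num', 'refused') → 4
call_id=43: duration_s >= 941 → 6
call_id=44: duration_s >= 3521 OR wait_s BETWEEN 523 AND 599 → 6
call_id=45: duration_s >= 941 → 6
call_id=46: duration_s >= 2387 AND line BETWEEN 6 AND 8 → -16
call_id=47: ELSE → 33
call_id=48: duration_s >= 941 → 3
call_id=49: duration_s >= 941 → 6
call_id=50: ELSE → 33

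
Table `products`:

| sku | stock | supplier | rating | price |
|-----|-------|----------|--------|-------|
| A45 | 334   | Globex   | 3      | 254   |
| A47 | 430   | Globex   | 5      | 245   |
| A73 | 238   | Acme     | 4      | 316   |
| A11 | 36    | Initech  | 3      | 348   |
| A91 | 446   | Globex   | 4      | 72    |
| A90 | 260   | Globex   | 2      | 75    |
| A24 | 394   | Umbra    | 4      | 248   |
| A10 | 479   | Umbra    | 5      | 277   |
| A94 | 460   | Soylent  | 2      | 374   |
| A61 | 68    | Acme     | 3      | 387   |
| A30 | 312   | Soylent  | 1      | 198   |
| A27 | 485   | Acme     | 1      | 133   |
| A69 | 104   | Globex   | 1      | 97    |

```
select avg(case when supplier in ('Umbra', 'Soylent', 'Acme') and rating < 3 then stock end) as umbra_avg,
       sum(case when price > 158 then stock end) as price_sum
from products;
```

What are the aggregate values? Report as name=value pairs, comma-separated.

umbra_avg=419, price_sum=2751

[umbra_avg: supplier in ('Umbra', 'Soylent', 'Acme') and rating < 3]
sku=A45: ✗
sku=A47: ✗
sku=A73: ✗
sku=A11: ✗
sku=A91: ✗
sku=A90: ✗
sku=A24: ✗
sku=A10: ✗
sku=A94: ✓ → 460
sku=A61: ✗
sku=A30: ✓ → 312
sku=A27: ✓ → 485
sku=A69: ✗
umbra_avg = (460 + 312 + 485) / 3 = 419
—
[price_sum: price > 158]
sku=A45: ✓ → 334
sku=A47: ✓ → 430
sku=A73: ✓ → 238
sku=A11: ✓ → 36
sku=A91: ✗
sku=A90: ✗
sku=A24: ✓ → 394
sku=A10: ✓ → 479
sku=A94: ✓ → 460
sku=A61: ✓ → 68
sku=A30: ✓ → 312
sku=A27: ✗
sku=A69: ✗
price_sum = 334 + 430 + 238 + 36 + 394 + 479 + 460 + 68 + 312 = 2751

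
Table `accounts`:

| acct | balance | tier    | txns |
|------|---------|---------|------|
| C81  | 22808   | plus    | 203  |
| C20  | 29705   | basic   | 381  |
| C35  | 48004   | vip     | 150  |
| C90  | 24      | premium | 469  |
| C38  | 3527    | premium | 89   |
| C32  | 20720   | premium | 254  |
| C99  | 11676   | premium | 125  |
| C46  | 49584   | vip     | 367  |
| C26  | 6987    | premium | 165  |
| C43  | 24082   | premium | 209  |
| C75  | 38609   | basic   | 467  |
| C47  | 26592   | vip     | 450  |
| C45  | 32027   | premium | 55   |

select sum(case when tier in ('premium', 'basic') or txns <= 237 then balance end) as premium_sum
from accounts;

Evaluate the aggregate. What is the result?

acct=C81: ✓ → 22808
acct=C20: ✓ → 29705
acct=C35: ✓ → 48004
acct=C90: ✓ → 24
acct=C38: ✓ → 3527
acct=C32: ✓ → 20720
acct=C99: ✓ → 11676
acct=C46: ✗
acct=C26: ✓ → 6987
acct=C43: ✓ → 24082
acct=C75: ✓ → 38609
acct=C47: ✗
acct=C45: ✓ → 32027
premium_sum = 22808 + 29705 + 48004 + 24 + 3527 + 20720 + 11676 + 6987 + 24082 + 38609 + 32027 = 238169

238169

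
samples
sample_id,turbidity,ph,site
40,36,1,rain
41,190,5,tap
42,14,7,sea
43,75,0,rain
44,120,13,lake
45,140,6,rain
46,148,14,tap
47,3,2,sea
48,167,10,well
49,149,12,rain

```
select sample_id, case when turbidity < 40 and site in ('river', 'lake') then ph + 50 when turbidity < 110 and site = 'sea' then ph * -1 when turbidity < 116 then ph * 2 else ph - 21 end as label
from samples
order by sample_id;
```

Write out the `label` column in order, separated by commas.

2, -16, -7, 0, -8, -15, -7, -2, -11, -9

sample_id=40: turbidity < 116 → 2
sample_id=41: ELSE → -16
sample_id=42: turbidity < 110 and site = 'sea' → -7
sample_id=43: turbidity < 116 → 0
sample_id=44: ELSE → -8
sample_id=45: ELSE → -15
sample_id=46: ELSE → -7
sample_id=47: turbidity < 110 and site = 'sea' → -2
sample_id=48: ELSE → -11
sample_id=49: ELSE → -9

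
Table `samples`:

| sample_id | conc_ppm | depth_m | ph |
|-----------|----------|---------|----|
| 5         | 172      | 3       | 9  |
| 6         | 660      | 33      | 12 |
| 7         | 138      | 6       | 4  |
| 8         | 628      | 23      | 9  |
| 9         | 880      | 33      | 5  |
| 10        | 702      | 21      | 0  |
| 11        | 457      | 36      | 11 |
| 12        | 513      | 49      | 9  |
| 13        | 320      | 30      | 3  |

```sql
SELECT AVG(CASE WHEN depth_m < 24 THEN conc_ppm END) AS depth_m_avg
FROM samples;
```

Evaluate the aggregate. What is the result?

sample_id=5: ✓ → 172
sample_id=6: ✗
sample_id=7: ✓ → 138
sample_id=8: ✓ → 628
sample_id=9: ✗
sample_id=10: ✓ → 702
sample_id=11: ✗
sample_id=12: ✗
sample_id=13: ✗
depth_m_avg = (172 + 138 + 628 + 702) / 4 = 410

410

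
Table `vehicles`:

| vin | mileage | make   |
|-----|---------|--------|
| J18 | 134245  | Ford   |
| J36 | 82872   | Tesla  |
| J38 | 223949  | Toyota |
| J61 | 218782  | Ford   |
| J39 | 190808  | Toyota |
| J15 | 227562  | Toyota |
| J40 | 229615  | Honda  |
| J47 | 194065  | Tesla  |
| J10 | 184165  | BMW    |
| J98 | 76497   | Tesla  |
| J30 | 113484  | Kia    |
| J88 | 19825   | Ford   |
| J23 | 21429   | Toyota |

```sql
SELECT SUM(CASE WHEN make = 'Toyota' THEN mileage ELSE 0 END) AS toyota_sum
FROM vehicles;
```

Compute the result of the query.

663748

vin=J18: ✗
vin=J36: ✗
vin=J38: ✓ → 223949
vin=J61: ✗
vin=J39: ✓ → 190808
vin=J15: ✓ → 227562
vin=J40: ✗
vin=J47: ✗
vin=J10: ✗
vin=J98: ✗
vin=J30: ✗
vin=J88: ✗
vin=J23: ✓ → 21429
toyota_sum = 223949 + 190808 + 227562 + 21429 = 663748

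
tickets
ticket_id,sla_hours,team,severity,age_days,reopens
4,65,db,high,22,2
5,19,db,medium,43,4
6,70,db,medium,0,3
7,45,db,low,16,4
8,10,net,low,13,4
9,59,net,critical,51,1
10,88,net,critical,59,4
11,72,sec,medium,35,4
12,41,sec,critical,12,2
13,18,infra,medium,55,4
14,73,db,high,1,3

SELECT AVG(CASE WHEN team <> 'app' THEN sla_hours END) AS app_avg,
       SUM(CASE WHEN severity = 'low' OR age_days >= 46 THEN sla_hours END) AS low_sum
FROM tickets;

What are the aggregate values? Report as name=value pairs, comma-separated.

[app_avg: team <> 'app']
ticket_id=4: ✓ → 65
ticket_id=5: ✓ → 19
ticket_id=6: ✓ → 70
ticket_id=7: ✓ → 45
ticket_id=8: ✓ → 10
ticket_id=9: ✓ → 59
ticket_id=10: ✓ → 88
ticket_id=11: ✓ → 72
ticket_id=12: ✓ → 41
ticket_id=13: ✓ → 18
ticket_id=14: ✓ → 73
app_avg = (65 + 19 + 70 + 45 + 10 + 59 + 88 + 72 + 41 + 18 + 73) / 11 = 50.9090909091
—
[low_sum: severity = 'low' OR age_days >= 46]
ticket_id=4: ✗
ticket_id=5: ✗
ticket_id=6: ✗
ticket_id=7: ✓ → 45
ticket_id=8: ✓ → 10
ticket_id=9: ✓ → 59
ticket_id=10: ✓ → 88
ticket_id=11: ✗
ticket_id=12: ✗
ticket_id=13: ✓ → 18
ticket_id=14: ✗
low_sum = 45 + 10 + 59 + 88 + 18 = 220

app_avg=50.9090909091, low_sum=220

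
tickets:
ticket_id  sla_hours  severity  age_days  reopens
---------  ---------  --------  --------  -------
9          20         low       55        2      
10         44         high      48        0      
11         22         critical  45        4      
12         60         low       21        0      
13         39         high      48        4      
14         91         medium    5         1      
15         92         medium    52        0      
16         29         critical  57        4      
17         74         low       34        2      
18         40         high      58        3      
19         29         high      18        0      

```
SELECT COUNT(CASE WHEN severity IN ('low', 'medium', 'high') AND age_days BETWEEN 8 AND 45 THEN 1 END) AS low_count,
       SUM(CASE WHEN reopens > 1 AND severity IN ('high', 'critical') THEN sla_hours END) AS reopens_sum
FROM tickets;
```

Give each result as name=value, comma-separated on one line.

low_count=3, reopens_sum=130

[low_count: severity IN ('low', 'medium', 'high') AND age_days BETWEEN 8 AND 45]
ticket_id=9: ✗
ticket_id=10: ✗
ticket_id=11: ✗
ticket_id=12: ✓ → 1
ticket_id=13: ✗
ticket_id=14: ✗
ticket_id=15: ✗
ticket_id=16: ✗
ticket_id=17: ✓ → 1
ticket_id=18: ✗
ticket_id=19: ✓ → 1
low_count = COUNT(1, 1, 1) = 3
—
[reopens_sum: reopens > 1 AND severity IN ('high', 'critical')]
ticket_id=9: ✗
ticket_id=10: ✗
ticket_id=11: ✓ → 22
ticket_id=12: ✗
ticket_id=13: ✓ → 39
ticket_id=14: ✗
ticket_id=15: ✗
ticket_id=16: ✓ → 29
ticket_id=17: ✗
ticket_id=18: ✓ → 40
ticket_id=19: ✗
reopens_sum = 22 + 39 + 29 + 40 = 130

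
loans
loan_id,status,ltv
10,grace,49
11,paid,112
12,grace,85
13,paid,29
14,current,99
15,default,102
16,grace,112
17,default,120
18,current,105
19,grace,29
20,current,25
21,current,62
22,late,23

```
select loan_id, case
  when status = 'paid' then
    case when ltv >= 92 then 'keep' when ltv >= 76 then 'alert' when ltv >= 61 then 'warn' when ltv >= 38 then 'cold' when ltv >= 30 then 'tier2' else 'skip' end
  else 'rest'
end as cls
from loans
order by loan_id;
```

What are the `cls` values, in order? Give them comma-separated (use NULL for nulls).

rest, keep, rest, skip, rest, rest, rest, rest, rest, rest, rest, rest, rest

loan_id=10: status='grace' → outer ELSE → rest
loan_id=11: status='paid' → inner[ltv >= 92] → keep
loan_id=12: status='grace' → outer ELSE → rest
loan_id=13: status='paid' → inner[ELSE] → skip
loan_id=14: status='current' → outer ELSE → rest
loan_id=15: status='default' → outer ELSE → rest
loan_id=16: status='grace' → outer ELSE → rest
loan_id=17: status='default' → outer ELSE → rest
loan_id=18: status='current' → outer ELSE → rest
loan_id=19: status='grace' → outer ELSE → rest
loan_id=20: status='current' → outer ELSE → rest
loan_id=21: status='current' → outer ELSE → rest
loan_id=22: status='late' → outer ELSE → rest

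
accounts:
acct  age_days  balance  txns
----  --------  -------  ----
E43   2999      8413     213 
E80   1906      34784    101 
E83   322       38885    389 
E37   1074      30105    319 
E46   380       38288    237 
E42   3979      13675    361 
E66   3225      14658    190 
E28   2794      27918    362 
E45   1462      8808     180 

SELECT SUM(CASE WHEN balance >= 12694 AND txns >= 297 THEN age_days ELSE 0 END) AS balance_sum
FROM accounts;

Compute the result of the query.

acct=E43: ✗
acct=E80: ✗
acct=E83: ✓ → 322
acct=E37: ✓ → 1074
acct=E46: ✗
acct=E42: ✓ → 3979
acct=E66: ✗
acct=E28: ✓ → 2794
acct=E45: ✗
balance_sum = 322 + 1074 + 3979 + 2794 = 8169

8169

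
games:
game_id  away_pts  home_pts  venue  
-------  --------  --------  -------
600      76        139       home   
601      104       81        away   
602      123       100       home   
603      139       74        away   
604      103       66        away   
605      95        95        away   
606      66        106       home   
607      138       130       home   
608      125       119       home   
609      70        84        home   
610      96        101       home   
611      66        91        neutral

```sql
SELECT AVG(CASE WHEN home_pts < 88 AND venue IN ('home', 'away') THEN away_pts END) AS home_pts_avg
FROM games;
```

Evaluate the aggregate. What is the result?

104

game_id=600: ✗
game_id=601: ✓ → 104
game_id=602: ✗
game_id=603: ✓ → 139
game_id=604: ✓ → 103
game_id=605: ✗
game_id=606: ✗
game_id=607: ✗
game_id=608: ✗
game_id=609: ✓ → 70
game_id=610: ✗
game_id=611: ✗
home_pts_avg = (104 + 139 + 103 + 70) / 4 = 104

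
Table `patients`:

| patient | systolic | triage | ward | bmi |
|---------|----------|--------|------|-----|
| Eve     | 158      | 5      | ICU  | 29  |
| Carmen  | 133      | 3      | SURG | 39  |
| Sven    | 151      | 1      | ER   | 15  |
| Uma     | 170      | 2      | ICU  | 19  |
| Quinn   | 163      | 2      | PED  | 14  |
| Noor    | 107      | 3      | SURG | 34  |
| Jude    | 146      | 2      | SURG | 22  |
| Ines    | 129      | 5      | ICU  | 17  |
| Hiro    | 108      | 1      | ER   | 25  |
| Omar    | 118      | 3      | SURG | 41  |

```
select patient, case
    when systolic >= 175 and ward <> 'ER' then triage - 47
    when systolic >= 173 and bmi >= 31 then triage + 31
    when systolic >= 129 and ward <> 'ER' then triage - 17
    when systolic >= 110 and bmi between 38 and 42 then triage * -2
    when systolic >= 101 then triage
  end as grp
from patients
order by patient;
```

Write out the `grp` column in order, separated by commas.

-14, -12, 1, -12, -15, 3, -6, -15, 1, -15

patient=Carmen: systolic >= 129 and ward <> 'ER' → -14
patient=Eve: systolic >= 129 and ward <> 'ER' → -12
patient=Hiro: systolic >= 101 → 1
patient=Ines: systolic >= 129 and ward <> 'ER' → -12
patient=Jude: systolic >= 129 and ward <> 'ER' → -15
patient=Noor: systolic >= 101 → 3
patient=Omar: systolic >= 110 and bmi between 38 and 42 → -6
patient=Quinn: systolic >= 129 and ward <> 'ER' → -15
patient=Sven: systolic >= 101 → 1
patient=Uma: systolic >= 129 and ward <> 'ER' → -15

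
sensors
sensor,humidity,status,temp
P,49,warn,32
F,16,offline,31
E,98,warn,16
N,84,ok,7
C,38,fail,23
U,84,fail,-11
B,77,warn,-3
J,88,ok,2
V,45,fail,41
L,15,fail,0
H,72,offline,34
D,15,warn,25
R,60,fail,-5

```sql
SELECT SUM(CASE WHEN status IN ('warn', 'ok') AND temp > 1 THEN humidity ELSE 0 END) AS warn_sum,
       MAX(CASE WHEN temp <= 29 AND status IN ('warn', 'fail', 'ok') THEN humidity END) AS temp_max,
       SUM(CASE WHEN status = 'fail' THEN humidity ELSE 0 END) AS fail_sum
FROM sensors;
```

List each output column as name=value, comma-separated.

[warn_sum: status IN ('warn', 'ok') AND temp > 1]
sensor=P: ✓ → 49
sensor=F: ✗
sensor=E: ✓ → 98
sensor=N: ✓ → 84
sensor=C: ✗
sensor=U: ✗
sensor=B: ✗
sensor=J: ✓ → 88
sensor=V: ✗
sensor=L: ✗
sensor=H: ✗
sensor=D: ✓ → 15
sensor=R: ✗
warn_sum = 49 + 98 + 84 + 88 + 15 = 334
—
[temp_max: temp <= 29 AND status IN ('warn', 'fail', 'ok')]
sensor=P: ✗
sensor=F: ✗
sensor=E: ✓ → 98
sensor=N: ✓ → 84
sensor=C: ✓ → 38
sensor=U: ✓ → 84
sensor=B: ✓ → 77
sensor=J: ✓ → 88
sensor=V: ✗
sensor=L: ✓ → 15
sensor=H: ✗
sensor=D: ✓ → 15
sensor=R: ✓ → 60
temp_max = MAX(98, 84, 38, 84, 77, 88, 15, 15, 60) = 98
—
[fail_sum: status = 'fail']
sensor=P: ✗
sensor=F: ✗
sensor=E: ✗
sensor=N: ✗
sensor=C: ✓ → 38
sensor=U: ✓ → 84
sensor=B: ✗
sensor=J: ✗
sensor=V: ✓ → 45
sensor=L: ✓ → 15
sensor=H: ✗
sensor=D: ✗
sensor=R: ✓ → 60
fail_sum = 38 + 84 + 45 + 15 + 60 = 242

warn_sum=334, temp_max=98, fail_sum=242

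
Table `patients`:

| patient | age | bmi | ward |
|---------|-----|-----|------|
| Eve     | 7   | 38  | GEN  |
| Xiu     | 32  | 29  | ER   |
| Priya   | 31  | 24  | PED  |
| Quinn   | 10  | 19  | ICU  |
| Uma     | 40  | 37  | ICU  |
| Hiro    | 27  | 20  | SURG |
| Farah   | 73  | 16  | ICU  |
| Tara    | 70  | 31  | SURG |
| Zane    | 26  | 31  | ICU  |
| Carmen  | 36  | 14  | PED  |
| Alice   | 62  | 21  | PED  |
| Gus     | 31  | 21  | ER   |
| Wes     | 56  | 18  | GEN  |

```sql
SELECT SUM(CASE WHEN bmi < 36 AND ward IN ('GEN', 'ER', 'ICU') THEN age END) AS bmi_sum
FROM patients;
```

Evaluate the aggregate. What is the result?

228

patient=Eve: ✗
patient=Xiu: ✓ → 32
patient=Priya: ✗
patient=Quinn: ✓ → 10
patient=Uma: ✗
patient=Hiro: ✗
patient=Farah: ✓ → 73
patient=Tara: ✗
patient=Zane: ✓ → 26
patient=Carmen: ✗
patient=Alice: ✗
patient=Gus: ✓ → 31
patient=Wes: ✓ → 56
bmi_sum = 32 + 10 + 73 + 26 + 31 + 56 = 228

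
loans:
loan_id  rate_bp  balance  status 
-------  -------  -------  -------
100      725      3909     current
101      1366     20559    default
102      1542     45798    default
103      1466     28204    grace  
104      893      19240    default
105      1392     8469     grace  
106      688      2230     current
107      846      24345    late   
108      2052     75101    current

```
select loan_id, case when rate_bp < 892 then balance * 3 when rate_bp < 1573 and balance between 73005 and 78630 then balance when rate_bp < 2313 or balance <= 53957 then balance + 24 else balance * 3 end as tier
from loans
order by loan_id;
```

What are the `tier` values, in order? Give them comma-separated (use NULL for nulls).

11727, 20583, 45822, 28228, 19264, 8493, 6690, 73035, 75125

loan_id=100: rate_bp < 892 → 11727
loan_id=101: rate_bp < 2313 or balance <= 53957 → 20583
loan_id=102: rate_bp < 2313 or balance <= 53957 → 45822
loan_id=103: rate_bp < 2313 or balance <= 53957 → 28228
loan_id=104: rate_bp < 2313 or balance <= 53957 → 19264
loan_id=105: rate_bp < 2313 or balance <= 53957 → 8493
loan_id=106: rate_bp < 892 → 6690
loan_id=107: rate_bp < 892 → 73035
loan_id=108: rate_bp < 2313 or balance <= 53957 → 75125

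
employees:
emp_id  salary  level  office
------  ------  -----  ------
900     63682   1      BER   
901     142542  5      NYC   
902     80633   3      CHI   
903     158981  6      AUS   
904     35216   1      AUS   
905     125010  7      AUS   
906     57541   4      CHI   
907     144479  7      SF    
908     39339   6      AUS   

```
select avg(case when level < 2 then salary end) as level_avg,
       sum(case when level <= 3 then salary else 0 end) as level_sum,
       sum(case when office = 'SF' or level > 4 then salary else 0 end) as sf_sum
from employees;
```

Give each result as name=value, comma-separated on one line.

level_avg=49449, level_sum=179531, sf_sum=610351

[level_avg: level < 2]
emp_id=900: ✓ → 63682
emp_id=901: ✗
emp_id=902: ✗
emp_id=903: ✗
emp_id=904: ✓ → 35216
emp_id=905: ✗
emp_id=906: ✗
emp_id=907: ✗
emp_id=908: ✗
level_avg = (63682 + 35216) / 2 = 49449
—
[level_sum: level <= 3]
emp_id=900: ✓ → 63682
emp_id=901: ✗
emp_id=902: ✓ → 80633
emp_id=903: ✗
emp_id=904: ✓ → 35216
emp_id=905: ✗
emp_id=906: ✗
emp_id=907: ✗
emp_id=908: ✗
level_sum = 63682 + 80633 + 35216 = 179531
—
[sf_sum: office = 'SF' or level > 4]
emp_id=900: ✗
emp_id=901: ✓ → 142542
emp_id=902: ✗
emp_id=903: ✓ → 158981
emp_id=904: ✗
emp_id=905: ✓ → 125010
emp_id=906: ✗
emp_id=907: ✓ → 144479
emp_id=908: ✓ → 39339
sf_sum = 142542 + 158981 + 125010 + 144479 + 39339 = 610351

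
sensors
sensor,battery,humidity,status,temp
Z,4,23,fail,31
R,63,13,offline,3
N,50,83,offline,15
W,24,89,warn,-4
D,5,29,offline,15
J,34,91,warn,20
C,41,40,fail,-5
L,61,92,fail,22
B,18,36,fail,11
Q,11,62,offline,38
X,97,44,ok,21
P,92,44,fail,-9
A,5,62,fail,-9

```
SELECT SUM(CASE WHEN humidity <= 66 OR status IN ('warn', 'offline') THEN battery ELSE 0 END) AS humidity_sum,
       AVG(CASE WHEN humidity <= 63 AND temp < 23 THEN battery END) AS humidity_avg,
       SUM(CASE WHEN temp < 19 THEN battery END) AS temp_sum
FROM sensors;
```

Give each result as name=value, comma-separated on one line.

humidity_sum=444, humidity_avg=45.8571428571, temp_sum=298

[humidity_sum: humidity <= 66 OR status IN ('warn', 'offline')]
sensor=Z: ✓ → 4
sensor=R: ✓ → 63
sensor=N: ✓ → 50
sensor=W: ✓ → 24
sensor=D: ✓ → 5
sensor=J: ✓ → 34
sensor=C: ✓ → 41
sensor=L: ✗
sensor=B: ✓ → 18
sensor=Q: ✓ → 11
sensor=X: ✓ → 97
sensor=P: ✓ → 92
sensor=A: ✓ → 5
humidity_sum = 4 + 63 + 50 + 24 + 5 + 34 + 41 + 18 + 11 + 97 + 92 + 5 = 444
—
[humidity_avg: humidity <= 63 AND temp < 23]
sensor=Z: ✗
sensor=R: ✓ → 63
sensor=N: ✗
sensor=W: ✗
sensor=D: ✓ → 5
sensor=J: ✗
sensor=C: ✓ → 41
sensor=L: ✗
sensor=B: ✓ → 18
sensor=Q: ✗
sensor=X: ✓ → 97
sensor=P: ✓ → 92
sensor=A: ✓ → 5
humidity_avg = (63 + 5 + 41 + 18 + 97 + 92 + 5) / 7 = 45.8571428571
—
[temp_sum: temp < 19]
sensor=Z: ✗
sensor=R: ✓ → 63
sensor=N: ✓ → 50
sensor=W: ✓ → 24
sensor=D: ✓ → 5
sensor=J: ✗
sensor=C: ✓ → 41
sensor=L: ✗
sensor=B: ✓ → 18
sensor=Q: ✗
sensor=X: ✗
sensor=P: ✓ → 92
sensor=A: ✓ → 5
temp_sum = 63 + 50 + 24 + 5 + 41 + 18 + 92 + 5 = 298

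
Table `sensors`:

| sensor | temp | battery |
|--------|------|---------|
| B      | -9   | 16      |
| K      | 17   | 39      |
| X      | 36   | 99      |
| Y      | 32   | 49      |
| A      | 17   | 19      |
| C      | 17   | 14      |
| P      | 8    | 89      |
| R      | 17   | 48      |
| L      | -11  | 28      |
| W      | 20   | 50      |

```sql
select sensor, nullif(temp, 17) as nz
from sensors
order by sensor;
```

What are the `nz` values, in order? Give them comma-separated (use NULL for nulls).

NULL, -9, NULL, NULL, -11, 8, NULL, 20, 36, 32

sensor=A: temp=17 vs 17: equal → NULL
sensor=B: temp=-9 vs 17: differ → -9
sensor=C: temp=17 vs 17: equal → NULL
sensor=K: temp=17 vs 17: equal → NULL
sensor=L: temp=-11 vs 17: differ → -11
sensor=P: temp=8 vs 17: differ → 8
sensor=R: temp=17 vs 17: equal → NULL
sensor=W: temp=20 vs 17: differ → 20
sensor=X: temp=36 vs 17: differ → 36
sensor=Y: temp=32 vs 17: differ → 32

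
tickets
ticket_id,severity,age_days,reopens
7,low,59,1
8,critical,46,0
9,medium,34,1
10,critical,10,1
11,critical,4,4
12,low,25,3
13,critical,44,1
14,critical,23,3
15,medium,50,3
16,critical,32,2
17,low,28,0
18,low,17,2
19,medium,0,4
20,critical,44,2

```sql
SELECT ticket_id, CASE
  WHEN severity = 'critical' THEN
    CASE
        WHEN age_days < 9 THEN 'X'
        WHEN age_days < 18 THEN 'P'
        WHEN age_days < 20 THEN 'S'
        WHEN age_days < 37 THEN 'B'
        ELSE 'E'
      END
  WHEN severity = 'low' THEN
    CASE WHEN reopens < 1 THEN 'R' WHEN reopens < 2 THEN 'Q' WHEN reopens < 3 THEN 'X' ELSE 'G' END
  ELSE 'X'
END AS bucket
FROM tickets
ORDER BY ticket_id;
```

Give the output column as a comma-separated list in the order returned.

ticket_id=7: severity='low' → inner[reopens < 2] → Q
ticket_id=8: severity='critical' → inner[ELSE] → E
ticket_id=9: severity='medium' → outer ELSE → X
ticket_id=10: severity='critical' → inner[age_days < 18] → P
ticket_id=11: severity='critical' → inner[age_days < 9] → X
ticket_id=12: severity='low' → inner[ELSE] → G
ticket_id=13: severity='critical' → inner[ELSE] → E
ticket_id=14: severity='critical' → inner[age_days < 37] → B
ticket_id=15: severity='medium' → outer ELSE → X
ticket_id=16: severity='critical' → inner[age_days < 37] → B
ticket_id=17: severity='low' → inner[reopens < 1] → R
ticket_id=18: severity='low' → inner[reopens < 3] → X
ticket_id=19: severity='medium' → outer ELSE → X
ticket_id=20: severity='critical' → inner[ELSE] → E

Q, E, X, P, X, G, E, B, X, B, R, X, X, E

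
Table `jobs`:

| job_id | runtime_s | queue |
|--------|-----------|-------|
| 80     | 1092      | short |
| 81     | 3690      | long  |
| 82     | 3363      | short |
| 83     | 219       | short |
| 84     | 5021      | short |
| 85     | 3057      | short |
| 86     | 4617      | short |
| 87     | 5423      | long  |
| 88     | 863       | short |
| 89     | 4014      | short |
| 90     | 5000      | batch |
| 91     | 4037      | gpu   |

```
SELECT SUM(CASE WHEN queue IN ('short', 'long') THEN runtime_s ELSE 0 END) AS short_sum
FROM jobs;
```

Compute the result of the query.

31359

job_id=80: ✓ → 1092
job_id=81: ✓ → 3690
job_id=82: ✓ → 3363
job_id=83: ✓ → 219
job_id=84: ✓ → 5021
job_id=85: ✓ → 3057
job_id=86: ✓ → 4617
job_id=87: ✓ → 5423
job_id=88: ✓ → 863
job_id=89: ✓ → 4014
job_id=90: ✗
job_id=91: ✗
short_sum = 1092 + 3690 + 3363 + 219 + 5021 + 3057 + 4617 + 5423 + 863 + 4014 = 31359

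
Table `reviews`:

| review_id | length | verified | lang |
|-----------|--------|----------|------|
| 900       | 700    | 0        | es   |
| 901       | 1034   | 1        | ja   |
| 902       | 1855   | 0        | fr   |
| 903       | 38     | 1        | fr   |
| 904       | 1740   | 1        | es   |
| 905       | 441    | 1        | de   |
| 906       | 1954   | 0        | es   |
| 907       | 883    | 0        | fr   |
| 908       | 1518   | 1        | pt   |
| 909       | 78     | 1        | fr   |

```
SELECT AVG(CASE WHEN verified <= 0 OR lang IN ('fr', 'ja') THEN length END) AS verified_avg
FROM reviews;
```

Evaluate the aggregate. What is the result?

review_id=900: ✓ → 700
review_id=901: ✓ → 1034
review_id=902: ✓ → 1855
review_id=903: ✓ → 38
review_id=904: ✗
review_id=905: ✗
review_id=906: ✓ → 1954
review_id=907: ✓ → 883
review_id=908: ✗
review_id=909: ✓ → 78
verified_avg = (700 + 1034 + 1855 + 38 + 1954 + 883 + 78) / 7 = 934.5714285714

934.5714285714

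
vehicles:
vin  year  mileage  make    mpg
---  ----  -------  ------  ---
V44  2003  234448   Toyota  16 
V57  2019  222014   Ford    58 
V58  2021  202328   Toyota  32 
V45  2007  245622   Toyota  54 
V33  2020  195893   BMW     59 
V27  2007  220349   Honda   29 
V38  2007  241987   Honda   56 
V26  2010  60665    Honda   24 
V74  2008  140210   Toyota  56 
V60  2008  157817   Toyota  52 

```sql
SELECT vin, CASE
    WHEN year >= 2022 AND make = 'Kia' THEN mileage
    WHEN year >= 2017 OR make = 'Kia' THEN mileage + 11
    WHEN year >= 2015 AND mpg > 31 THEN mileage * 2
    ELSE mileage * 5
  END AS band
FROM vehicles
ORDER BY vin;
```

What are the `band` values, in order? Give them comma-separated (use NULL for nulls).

vin=V26: ELSE → 303325
vin=V27: ELSE → 1101745
vin=V33: year >= 2017 OR make = 'Kia' → 195904
vin=V38: ELSE → 1209935
vin=V44: ELSE → 1172240
vin=V45: ELSE → 1228110
vin=V57: year >= 2017 OR make = 'Kia' → 222025
vin=V58: year >= 2017 OR make = 'Kia' → 202339
vin=V60: ELSE → 789085
vin=V74: ELSE → 701050

303325, 1101745, 195904, 1209935, 1172240, 1228110, 222025, 202339, 789085, 701050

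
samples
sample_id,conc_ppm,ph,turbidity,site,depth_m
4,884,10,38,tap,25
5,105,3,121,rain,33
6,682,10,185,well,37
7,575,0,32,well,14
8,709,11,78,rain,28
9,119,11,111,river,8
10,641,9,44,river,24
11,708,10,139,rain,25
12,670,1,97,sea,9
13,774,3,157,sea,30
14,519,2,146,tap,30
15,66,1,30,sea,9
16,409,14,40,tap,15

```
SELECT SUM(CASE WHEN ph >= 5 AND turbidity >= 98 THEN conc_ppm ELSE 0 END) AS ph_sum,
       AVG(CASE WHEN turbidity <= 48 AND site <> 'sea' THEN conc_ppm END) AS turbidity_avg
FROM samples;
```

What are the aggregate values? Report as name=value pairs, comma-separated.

[ph_sum: ph >= 5 AND turbidity >= 98]
sample_id=4: ✗
sample_id=5: ✗
sample_id=6: ✓ → 682
sample_id=7: ✗
sample_id=8: ✗
sample_id=9: ✓ → 119
sample_id=10: ✗
sample_id=11: ✓ → 708
sample_id=12: ✗
sample_id=13: ✗
sample_id=14: ✗
sample_id=15: ✗
sample_id=16: ✗
ph_sum = 682 + 119 + 708 = 1509
—
[turbidity_avg: turbidity <= 48 AND site <> 'sea']
sample_id=4: ✓ → 884
sample_id=5: ✗
sample_id=6: ✗
sample_id=7: ✓ → 575
sample_id=8: ✗
sample_id=9: ✗
sample_id=10: ✓ → 641
sample_id=11: ✗
sample_id=12: ✗
sample_id=13: ✗
sample_id=14: ✗
sample_id=15: ✗
sample_id=16: ✓ → 409
turbidity_avg = (884 + 575 + 641 + 409) / 4 = 627.25

ph_sum=1509, turbidity_avg=627.25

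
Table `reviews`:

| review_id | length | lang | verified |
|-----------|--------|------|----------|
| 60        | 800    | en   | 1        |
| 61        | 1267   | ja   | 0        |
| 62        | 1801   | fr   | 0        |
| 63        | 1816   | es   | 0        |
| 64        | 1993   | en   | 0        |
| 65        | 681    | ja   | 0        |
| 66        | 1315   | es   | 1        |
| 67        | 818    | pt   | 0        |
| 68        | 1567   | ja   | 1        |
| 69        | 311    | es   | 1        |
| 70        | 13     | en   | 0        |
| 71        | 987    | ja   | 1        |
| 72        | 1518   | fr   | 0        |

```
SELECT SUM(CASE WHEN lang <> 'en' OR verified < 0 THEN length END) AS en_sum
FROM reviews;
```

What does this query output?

12081

review_id=60: ✗
review_id=61: ✓ → 1267
review_id=62: ✓ → 1801
review_id=63: ✓ → 1816
review_id=64: ✗
review_id=65: ✓ → 681
review_id=66: ✓ → 1315
review_id=67: ✓ → 818
review_id=68: ✓ → 1567
review_id=69: ✓ → 311
review_id=70: ✗
review_id=71: ✓ → 987
review_id=72: ✓ → 1518
en_sum = 1267 + 1801 + 1816 + 681 + 1315 + 818 + 1567 + 311 + 987 + 1518 = 12081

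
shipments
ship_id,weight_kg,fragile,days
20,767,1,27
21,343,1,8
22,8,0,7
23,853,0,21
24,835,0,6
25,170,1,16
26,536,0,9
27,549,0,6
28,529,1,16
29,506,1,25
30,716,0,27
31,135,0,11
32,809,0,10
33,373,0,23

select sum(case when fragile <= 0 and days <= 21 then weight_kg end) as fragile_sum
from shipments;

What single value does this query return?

ship_id=20: ✗
ship_id=21: ✗
ship_id=22: ✓ → 8
ship_id=23: ✓ → 853
ship_id=24: ✓ → 835
ship_id=25: ✗
ship_id=26: ✓ → 536
ship_id=27: ✓ → 549
ship_id=28: ✗
ship_id=29: ✗
ship_id=30: ✗
ship_id=31: ✓ → 135
ship_id=32: ✓ → 809
ship_id=33: ✗
fragile_sum = 8 + 853 + 835 + 536 + 549 + 135 + 809 = 3725

3725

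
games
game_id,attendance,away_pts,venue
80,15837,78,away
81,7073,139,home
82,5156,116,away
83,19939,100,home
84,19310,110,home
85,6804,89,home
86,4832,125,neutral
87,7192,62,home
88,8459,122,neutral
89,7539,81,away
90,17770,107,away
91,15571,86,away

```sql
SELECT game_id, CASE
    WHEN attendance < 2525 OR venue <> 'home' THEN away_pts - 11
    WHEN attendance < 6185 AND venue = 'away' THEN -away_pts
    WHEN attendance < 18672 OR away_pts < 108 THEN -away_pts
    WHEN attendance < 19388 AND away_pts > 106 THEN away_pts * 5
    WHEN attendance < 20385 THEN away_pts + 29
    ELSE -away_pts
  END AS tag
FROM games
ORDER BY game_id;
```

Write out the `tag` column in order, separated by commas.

67, -139, 105, -100, 550, -89, 114, -62, 111, 70, 96, 75

game_id=80: attendance < 2525 OR venue <> 'home' → 67
game_id=81: attendance < 18672 OR away_pts < 108 → -139
game_id=82: attendance < 2525 OR venue <> 'home' → 105
game_id=83: attendance < 18672 OR away_pts < 108 → -100
game_id=84: attendance < 19388 AND away_pts > 106 → 550
game_id=85: attendance < 18672 OR away_pts < 108 → -89
game_id=86: attendance < 2525 OR venue <> 'home' → 114
game_id=87: attendance < 18672 OR away_pts < 108 → -62
game_id=88: attendance < 2525 OR venue <> 'home' → 111
game_id=89: attendance < 2525 OR venue <> 'home' → 70
game_id=90: attendance < 2525 OR venue <> 'home' → 96
game_id=91: attendance < 2525 OR venue <> 'home' → 75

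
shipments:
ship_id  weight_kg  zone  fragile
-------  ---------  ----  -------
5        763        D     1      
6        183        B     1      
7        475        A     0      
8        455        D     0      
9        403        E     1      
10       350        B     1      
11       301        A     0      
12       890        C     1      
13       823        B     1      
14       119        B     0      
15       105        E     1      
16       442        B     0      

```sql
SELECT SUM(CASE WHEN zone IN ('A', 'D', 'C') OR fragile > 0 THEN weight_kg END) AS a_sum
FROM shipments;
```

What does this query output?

ship_id=5: ✓ → 763
ship_id=6: ✓ → 183
ship_id=7: ✓ → 475
ship_id=8: ✓ → 455
ship_id=9: ✓ → 403
ship_id=10: ✓ → 350
ship_id=11: ✓ → 301
ship_id=12: ✓ → 890
ship_id=13: ✓ → 823
ship_id=14: ✗
ship_id=15: ✓ → 105
ship_id=16: ✗
a_sum = 763 + 183 + 475 + 455 + 403 + 350 + 301 + 890 + 823 + 105 = 4748

4748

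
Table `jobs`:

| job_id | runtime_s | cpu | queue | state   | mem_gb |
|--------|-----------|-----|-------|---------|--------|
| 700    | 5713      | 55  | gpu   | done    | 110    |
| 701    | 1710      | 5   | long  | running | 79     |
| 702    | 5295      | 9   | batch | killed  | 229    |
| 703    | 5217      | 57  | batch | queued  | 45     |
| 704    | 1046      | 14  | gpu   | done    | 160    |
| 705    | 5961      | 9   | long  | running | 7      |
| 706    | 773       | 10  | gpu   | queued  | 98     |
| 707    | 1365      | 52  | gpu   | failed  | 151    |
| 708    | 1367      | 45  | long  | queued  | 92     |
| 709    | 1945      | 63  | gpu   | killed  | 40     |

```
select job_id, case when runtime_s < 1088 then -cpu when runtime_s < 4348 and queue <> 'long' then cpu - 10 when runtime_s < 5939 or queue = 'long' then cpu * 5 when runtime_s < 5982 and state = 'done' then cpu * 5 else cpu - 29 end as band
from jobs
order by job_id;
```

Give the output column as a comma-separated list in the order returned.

job_id=700: runtime_s < 5939 or queue = 'long' → 275
job_id=701: runtime_s < 5939 or queue = 'long' → 25
job_id=702: runtime_s < 5939 or queue = 'long' → 45
job_id=703: runtime_s < 5939 or queue = 'long' → 285
job_id=704: runtime_s < 1088 → -14
job_id=705: runtime_s < 5939 or queue = 'long' → 45
job_id=706: runtime_s < 1088 → -10
job_id=707: runtime_s < 4348 and queue <> 'long' → 42
job_id=708: runtime_s < 5939 or queue = 'long' → 225
job_id=709: runtime_s < 4348 and queue <> 'long' → 53

275, 25, 45, 285, -14, 45, -10, 42, 225, 53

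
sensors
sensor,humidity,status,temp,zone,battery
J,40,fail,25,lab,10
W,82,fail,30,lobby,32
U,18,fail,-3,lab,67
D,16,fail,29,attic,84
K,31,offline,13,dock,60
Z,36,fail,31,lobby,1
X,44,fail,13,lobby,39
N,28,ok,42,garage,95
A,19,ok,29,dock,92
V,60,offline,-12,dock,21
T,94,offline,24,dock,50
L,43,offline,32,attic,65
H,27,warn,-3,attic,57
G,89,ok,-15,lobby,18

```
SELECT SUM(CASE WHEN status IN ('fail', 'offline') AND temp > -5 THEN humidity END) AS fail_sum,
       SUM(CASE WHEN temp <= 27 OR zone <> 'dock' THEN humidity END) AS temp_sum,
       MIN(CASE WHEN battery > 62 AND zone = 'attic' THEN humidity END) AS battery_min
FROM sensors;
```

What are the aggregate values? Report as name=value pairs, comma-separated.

[fail_sum: status IN ('fail', 'offline') AND temp > -5]
sensor=J: ✓ → 40
sensor=W: ✓ → 82
sensor=U: ✓ → 18
sensor=D: ✓ → 16
sensor=K: ✓ → 31
sensor=Z: ✓ → 36
sensor=X: ✓ → 44
sensor=N: ✗
sensor=A: ✗
sensor=V: ✗
sensor=T: ✓ → 94
sensor=L: ✓ → 43
sensor=H: ✗
sensor=G: ✗
fail_sum = 40 + 82 + 18 + 16 + 31 + 36 + 44 + 94 + 43 = 404
—
[temp_sum: temp <= 27 OR zone <> 'dock']
sensor=J: ✓ → 40
sensor=W: ✓ → 82
sensor=U: ✓ → 18
sensor=D: ✓ → 16
sensor=K: ✓ → 31
sensor=Z: ✓ → 36
sensor=X: ✓ → 44
sensor=N: ✓ → 28
sensor=A: ✗
sensor=V: ✓ → 60
sensor=T: ✓ → 94
sensor=L: ✓ → 43
sensor=H: ✓ → 27
sensor=G: ✓ → 89
temp_sum = 40 + 82 + 18 + 16 + 31 + 36 + 44 + 28 + 60 + 94 + 43 + 27 + 89 = 608
—
[battery_min: battery > 62 AND zone = 'attic']
sensor=J: ✗
sensor=W: ✗
sensor=U: ✗
sensor=D: ✓ → 16
sensor=K: ✗
sensor=Z: ✗
sensor=X: ✗
sensor=N: ✗
sensor=A: ✗
sensor=V: ✗
sensor=T: ✗
sensor=L: ✓ → 43
sensor=H: ✗
sensor=G: ✗
battery_min = MIN(16, 43) = 16

fail_sum=404, temp_sum=608, battery_min=16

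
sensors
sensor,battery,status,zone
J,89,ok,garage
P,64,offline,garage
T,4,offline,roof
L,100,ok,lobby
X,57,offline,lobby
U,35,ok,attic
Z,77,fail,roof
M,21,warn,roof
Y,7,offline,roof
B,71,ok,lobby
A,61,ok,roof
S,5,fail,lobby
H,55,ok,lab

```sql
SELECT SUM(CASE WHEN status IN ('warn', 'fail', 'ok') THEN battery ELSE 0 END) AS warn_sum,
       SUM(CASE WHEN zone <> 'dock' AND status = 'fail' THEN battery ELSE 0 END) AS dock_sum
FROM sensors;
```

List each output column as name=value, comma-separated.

warn_sum=514, dock_sum=82

[warn_sum: status IN ('warn', 'fail', 'ok')]
sensor=J: ✓ → 89
sensor=P: ✗
sensor=T: ✗
sensor=L: ✓ → 100
sensor=X: ✗
sensor=U: ✓ → 35
sensor=Z: ✓ → 77
sensor=M: ✓ → 21
sensor=Y: ✗
sensor=B: ✓ → 71
sensor=A: ✓ → 61
sensor=S: ✓ → 5
sensor=H: ✓ → 55
warn_sum = 89 + 100 + 35 + 77 + 21 + 71 + 61 + 5 + 55 = 514
—
[dock_sum: zone <> 'dock' AND status = 'fail']
sensor=J: ✗
sensor=P: ✗
sensor=T: ✗
sensor=L: ✗
sensor=X: ✗
sensor=U: ✗
sensor=Z: ✓ → 77
sensor=M: ✗
sensor=Y: ✗
sensor=B: ✗
sensor=A: ✗
sensor=S: ✓ → 5
sensor=H: ✗
dock_sum = 77 + 5 = 82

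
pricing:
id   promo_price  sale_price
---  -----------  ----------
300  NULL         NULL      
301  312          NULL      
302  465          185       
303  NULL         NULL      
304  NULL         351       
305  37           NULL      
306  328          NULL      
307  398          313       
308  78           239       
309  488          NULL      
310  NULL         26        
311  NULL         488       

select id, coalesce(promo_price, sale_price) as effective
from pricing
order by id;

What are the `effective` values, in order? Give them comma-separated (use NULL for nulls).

NULL, 312, 465, NULL, 351, 37, 328, 398, 78, 488, 26, 488

id=300: promo_price=NULL, sale_price=NULL (all NULL) → NULL
id=301: promo_price=312 → 312
id=302: promo_price=465 → 465
id=303: promo_price=NULL, sale_price=NULL (all NULL) → NULL
id=304: promo_price=NULL, sale_price=351 → 351
id=305: promo_price=37 → 37
id=306: promo_price=328 → 328
id=307: promo_price=398 → 398
id=308: promo_price=78 → 78
id=309: promo_price=488 → 488
id=310: promo_price=NULL, sale_price=26 → 26
id=311: promo_price=NULL, sale_price=488 → 488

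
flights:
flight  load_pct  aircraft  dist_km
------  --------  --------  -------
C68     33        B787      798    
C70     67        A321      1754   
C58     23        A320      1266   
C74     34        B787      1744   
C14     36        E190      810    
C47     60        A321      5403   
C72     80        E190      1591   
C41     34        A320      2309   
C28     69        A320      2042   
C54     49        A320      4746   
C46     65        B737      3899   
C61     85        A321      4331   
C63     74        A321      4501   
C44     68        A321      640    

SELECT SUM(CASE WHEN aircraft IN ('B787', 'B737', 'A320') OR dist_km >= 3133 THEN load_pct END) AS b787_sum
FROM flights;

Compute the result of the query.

flight=C68: ✓ → 33
flight=C70: ✗
flight=C58: ✓ → 23
flight=C74: ✓ → 34
flight=C14: ✗
flight=C47: ✓ → 60
flight=C72: ✗
flight=C41: ✓ → 34
flight=C28: ✓ → 69
flight=C54: ✓ → 49
flight=C46: ✓ → 65
flight=C61: ✓ → 85
flight=C63: ✓ → 74
flight=C44: ✗
b787_sum = 33 + 23 + 34 + 60 + 34 + 69 + 49 + 65 + 85 + 74 = 526

526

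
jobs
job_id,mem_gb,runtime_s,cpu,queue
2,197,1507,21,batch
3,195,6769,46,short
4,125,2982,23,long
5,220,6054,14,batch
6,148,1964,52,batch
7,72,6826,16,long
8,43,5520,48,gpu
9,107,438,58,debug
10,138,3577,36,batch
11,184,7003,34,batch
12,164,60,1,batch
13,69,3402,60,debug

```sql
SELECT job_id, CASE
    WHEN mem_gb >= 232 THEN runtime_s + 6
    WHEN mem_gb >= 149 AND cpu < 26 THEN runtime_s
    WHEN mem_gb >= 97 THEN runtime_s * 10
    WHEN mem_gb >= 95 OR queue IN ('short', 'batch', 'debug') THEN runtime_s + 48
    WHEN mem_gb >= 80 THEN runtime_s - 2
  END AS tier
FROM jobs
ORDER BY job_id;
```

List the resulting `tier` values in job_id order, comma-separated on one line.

1507, 67690, 29820, 6054, 19640, NULL, NULL, 4380, 35770, 70030, 60, 3450

job_id=2: mem_gb >= 149 AND cpu < 26 → 1507
job_id=3: mem_gb >= 97 → 67690
job_id=4: mem_gb >= 97 → 29820
job_id=5: mem_gb >= 149 AND cpu < 26 → 6054
job_id=6: mem_gb >= 97 → 19640
job_id=7: (no match → NULL) → NULL
job_id=8: (no match → NULL) → NULL
job_id=9: mem_gb >= 97 → 4380
job_id=10: mem_gb >= 97 → 35770
job_id=11: mem_gb >= 97 → 70030
job_id=12: mem_gb >= 149 AND cpu < 26 → 60
job_id=13: mem_gb >= 95 OR queue IN ('short', 'batch', 'debug') → 3450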